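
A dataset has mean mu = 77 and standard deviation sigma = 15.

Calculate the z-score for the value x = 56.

-1.4

Step 1: Recall the z-score formula: z = (x - mu) / sigma
Step 2: Substitute values: z = (56 - 77) / 15
Step 3: z = -21 / 15 = -1.4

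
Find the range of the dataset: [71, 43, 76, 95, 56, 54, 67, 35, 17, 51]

78

Step 1: Identify the maximum value: max = 95
Step 2: Identify the minimum value: min = 17
Step 3: Range = max - min = 95 - 17 = 78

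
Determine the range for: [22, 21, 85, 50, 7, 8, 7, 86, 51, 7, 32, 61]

79

Step 1: Identify the maximum value: max = 86
Step 2: Identify the minimum value: min = 7
Step 3: Range = max - min = 86 - 7 = 79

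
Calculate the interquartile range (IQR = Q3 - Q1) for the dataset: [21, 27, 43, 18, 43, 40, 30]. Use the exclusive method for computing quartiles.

22

Step 1: Sort the data: [18, 21, 27, 30, 40, 43, 43]
Step 2: n = 7
Step 3: Using the exclusive quartile method:
  Q1 = 21
  Q2 (median) = 30
  Q3 = 43
  IQR = Q3 - Q1 = 43 - 21 = 22
Step 4: IQR = 22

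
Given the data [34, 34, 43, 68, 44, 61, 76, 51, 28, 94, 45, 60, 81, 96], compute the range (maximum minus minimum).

68

Step 1: Identify the maximum value: max = 96
Step 2: Identify the minimum value: min = 28
Step 3: Range = max - min = 96 - 28 = 68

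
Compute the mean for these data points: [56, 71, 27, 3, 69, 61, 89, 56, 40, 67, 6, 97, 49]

53.1538

Step 1: Sum all values: 56 + 71 + 27 + 3 + 69 + 61 + 89 + 56 + 40 + 67 + 6 + 97 + 49 = 691
Step 2: Count the number of values: n = 13
Step 3: Mean = sum / n = 691 / 13 = 53.1538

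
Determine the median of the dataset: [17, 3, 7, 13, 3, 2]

5

Step 1: Sort the data in ascending order: [2, 3, 3, 7, 13, 17]
Step 2: The number of values is n = 6.
Step 3: Since n is even, the median is the average of positions 3 and 4:
  Median = (3 + 7) / 2 = 5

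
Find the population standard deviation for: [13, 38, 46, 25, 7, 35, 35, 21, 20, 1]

13.7364

Step 1: Compute the mean: 24.1
Step 2: Sum of squared deviations from the mean: 1886.9
Step 3: Population variance = 1886.9 / 10 = 188.69
Step 4: Standard deviation = sqrt(188.69) = 13.7364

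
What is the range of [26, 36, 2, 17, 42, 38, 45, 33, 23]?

43

Step 1: Identify the maximum value: max = 45
Step 2: Identify the minimum value: min = 2
Step 3: Range = max - min = 45 - 2 = 43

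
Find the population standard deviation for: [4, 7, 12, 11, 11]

3.0332

Step 1: Compute the mean: 9
Step 2: Sum of squared deviations from the mean: 46
Step 3: Population variance = 46 / 5 = 9.2
Step 4: Standard deviation = sqrt(9.2) = 3.0332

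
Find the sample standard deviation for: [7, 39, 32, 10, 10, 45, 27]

15.3809

Step 1: Compute the mean: 24.2857
Step 2: Sum of squared deviations from the mean: 1419.4286
Step 3: Sample variance = 1419.4286 / 6 = 236.5714
Step 4: Standard deviation = sqrt(236.5714) = 15.3809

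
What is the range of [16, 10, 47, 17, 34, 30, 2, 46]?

45

Step 1: Identify the maximum value: max = 47
Step 2: Identify the minimum value: min = 2
Step 3: Range = max - min = 47 - 2 = 45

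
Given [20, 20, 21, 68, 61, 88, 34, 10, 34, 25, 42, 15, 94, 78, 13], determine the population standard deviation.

27.7726

Step 1: Compute the mean: 41.5333
Step 2: Sum of squared deviations from the mean: 11569.7333
Step 3: Population variance = 11569.7333 / 15 = 771.3156
Step 4: Standard deviation = sqrt(771.3156) = 27.7726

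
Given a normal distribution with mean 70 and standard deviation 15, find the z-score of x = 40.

-2

Step 1: Recall the z-score formula: z = (x - mu) / sigma
Step 2: Substitute values: z = (40 - 70) / 15
Step 3: z = -30 / 15 = -2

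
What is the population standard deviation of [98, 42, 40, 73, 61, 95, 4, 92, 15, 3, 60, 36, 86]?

32.6005

Step 1: Compute the mean: 54.2308
Step 2: Sum of squared deviations from the mean: 13816.3077
Step 3: Population variance = 13816.3077 / 13 = 1062.7929
Step 4: Standard deviation = sqrt(1062.7929) = 32.6005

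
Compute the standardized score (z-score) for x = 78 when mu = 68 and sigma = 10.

1

Step 1: Recall the z-score formula: z = (x - mu) / sigma
Step 2: Substitute values: z = (78 - 68) / 10
Step 3: z = 10 / 10 = 1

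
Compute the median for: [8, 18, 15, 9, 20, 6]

12

Step 1: Sort the data in ascending order: [6, 8, 9, 15, 18, 20]
Step 2: The number of values is n = 6.
Step 3: Since n is even, the median is the average of positions 3 and 4:
  Median = (9 + 15) / 2 = 12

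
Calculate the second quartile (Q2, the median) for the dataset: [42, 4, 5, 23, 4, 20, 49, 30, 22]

22

Step 1: Sort the data: [4, 4, 5, 20, 22, 23, 30, 42, 49]
Step 2: n = 9
Step 3: Q2 is the median. Since n is odd, it is the middle value at position 5: 22
Step 4: Q2 = 22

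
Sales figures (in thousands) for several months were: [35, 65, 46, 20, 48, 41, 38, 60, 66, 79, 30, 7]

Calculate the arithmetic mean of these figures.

44.5833

Step 1: Sum all values: 35 + 65 + 46 + 20 + 48 + 41 + 38 + 60 + 66 + 79 + 30 + 7 = 535
Step 2: Count the number of values: n = 12
Step 3: Mean = sum / n = 535 / 12 = 44.5833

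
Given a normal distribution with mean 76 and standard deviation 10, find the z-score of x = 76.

0

Step 1: Recall the z-score formula: z = (x - mu) / sigma
Step 2: Substitute values: z = (76 - 76) / 10
Step 3: z = 0 / 10 = 0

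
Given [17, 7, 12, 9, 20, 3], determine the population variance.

33.5556

Step 1: Compute the mean: (17 + 7 + 12 + 9 + 20 + 3) / 6 = 11.3333
Step 2: Compute squared deviations from the mean:
  (17 - 11.3333)^2 = 32.1111
  (7 - 11.3333)^2 = 18.7778
  (12 - 11.3333)^2 = 0.4444
  (9 - 11.3333)^2 = 5.4444
  (20 - 11.3333)^2 = 75.1111
  (3 - 11.3333)^2 = 69.4444
Step 3: Sum of squared deviations = 201.3333
Step 4: Population variance = 201.3333 / 6 = 33.5556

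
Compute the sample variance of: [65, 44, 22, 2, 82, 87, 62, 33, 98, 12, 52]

991.9636

Step 1: Compute the mean: (65 + 44 + 22 + 2 + 82 + 87 + 62 + 33 + 98 + 12 + 52) / 11 = 50.8182
Step 2: Compute squared deviations from the mean:
  (65 - 50.8182)^2 = 201.124
  (44 - 50.8182)^2 = 46.4876
  (22 - 50.8182)^2 = 830.4876
  (2 - 50.8182)^2 = 2383.2149
  (82 - 50.8182)^2 = 972.3058
  (87 - 50.8182)^2 = 1309.124
  (62 - 50.8182)^2 = 125.0331
  (33 - 50.8182)^2 = 317.4876
  (98 - 50.8182)^2 = 2226.124
  (12 - 50.8182)^2 = 1506.8512
  (52 - 50.8182)^2 = 1.3967
Step 3: Sum of squared deviations = 9919.6364
Step 4: Sample variance = 9919.6364 / 10 = 991.9636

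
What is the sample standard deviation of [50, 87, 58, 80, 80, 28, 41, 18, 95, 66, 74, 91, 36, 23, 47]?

25.7307

Step 1: Compute the mean: 58.2667
Step 2: Sum of squared deviations from the mean: 9268.9333
Step 3: Sample variance = 9268.9333 / 14 = 662.0667
Step 4: Standard deviation = sqrt(662.0667) = 25.7307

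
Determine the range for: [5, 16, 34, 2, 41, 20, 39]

39

Step 1: Identify the maximum value: max = 41
Step 2: Identify the minimum value: min = 2
Step 3: Range = max - min = 41 - 2 = 39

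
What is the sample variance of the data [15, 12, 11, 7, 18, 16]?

15.7667

Step 1: Compute the mean: (15 + 12 + 11 + 7 + 18 + 16) / 6 = 13.1667
Step 2: Compute squared deviations from the mean:
  (15 - 13.1667)^2 = 3.3611
  (12 - 13.1667)^2 = 1.3611
  (11 - 13.1667)^2 = 4.6944
  (7 - 13.1667)^2 = 38.0278
  (18 - 13.1667)^2 = 23.3611
  (16 - 13.1667)^2 = 8.0278
Step 3: Sum of squared deviations = 78.8333
Step 4: Sample variance = 78.8333 / 5 = 15.7667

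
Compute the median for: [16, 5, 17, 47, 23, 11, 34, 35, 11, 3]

16.5

Step 1: Sort the data in ascending order: [3, 5, 11, 11, 16, 17, 23, 34, 35, 47]
Step 2: The number of values is n = 10.
Step 3: Since n is even, the median is the average of positions 5 and 6:
  Median = (16 + 17) / 2 = 16.5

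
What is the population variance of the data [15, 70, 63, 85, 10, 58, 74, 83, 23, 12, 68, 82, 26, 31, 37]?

730.9156

Step 1: Compute the mean: (15 + 70 + 63 + 85 + 10 + 58 + 74 + 83 + 23 + 12 + 68 + 82 + 26 + 31 + 37) / 15 = 49.1333
Step 2: Compute squared deviations from the mean:
  (15 - 49.1333)^2 = 1165.0844
  (70 - 49.1333)^2 = 435.4178
  (63 - 49.1333)^2 = 192.2844
  (85 - 49.1333)^2 = 1286.4178
  (10 - 49.1333)^2 = 1531.4178
  (58 - 49.1333)^2 = 78.6178
  (74 - 49.1333)^2 = 618.3511
  (83 - 49.1333)^2 = 1146.9511
  (23 - 49.1333)^2 = 682.9511
  (12 - 49.1333)^2 = 1378.8844
  (68 - 49.1333)^2 = 355.9511
  (82 - 49.1333)^2 = 1080.2178
  (26 - 49.1333)^2 = 535.1511
  (31 - 49.1333)^2 = 328.8178
  (37 - 49.1333)^2 = 147.2178
Step 3: Sum of squared deviations = 10963.7333
Step 4: Population variance = 10963.7333 / 15 = 730.9156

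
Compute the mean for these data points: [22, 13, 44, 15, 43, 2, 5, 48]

24

Step 1: Sum all values: 22 + 13 + 44 + 15 + 43 + 2 + 5 + 48 = 192
Step 2: Count the number of values: n = 8
Step 3: Mean = sum / n = 192 / 8 = 24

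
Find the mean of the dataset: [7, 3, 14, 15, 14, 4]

9.5

Step 1: Sum all values: 7 + 3 + 14 + 15 + 14 + 4 = 57
Step 2: Count the number of values: n = 6
Step 3: Mean = sum / n = 57 / 6 = 9.5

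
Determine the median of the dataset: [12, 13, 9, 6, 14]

12

Step 1: Sort the data in ascending order: [6, 9, 12, 13, 14]
Step 2: The number of values is n = 5.
Step 3: Since n is odd, the median is the middle value at position 3: 12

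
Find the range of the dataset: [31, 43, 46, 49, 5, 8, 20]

44

Step 1: Identify the maximum value: max = 49
Step 2: Identify the minimum value: min = 5
Step 3: Range = max - min = 49 - 5 = 44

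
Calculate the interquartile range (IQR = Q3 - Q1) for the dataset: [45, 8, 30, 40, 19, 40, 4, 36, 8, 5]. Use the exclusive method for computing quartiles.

32.75

Step 1: Sort the data: [4, 5, 8, 8, 19, 30, 36, 40, 40, 45]
Step 2: n = 10
Step 3: Using the exclusive quartile method:
  Q1 = 7.25
  Q2 (median) = 24.5
  Q3 = 40
  IQR = Q3 - Q1 = 40 - 7.25 = 32.75
Step 4: IQR = 32.75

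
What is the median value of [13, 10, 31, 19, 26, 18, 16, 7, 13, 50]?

17

Step 1: Sort the data in ascending order: [7, 10, 13, 13, 16, 18, 19, 26, 31, 50]
Step 2: The number of values is n = 10.
Step 3: Since n is even, the median is the average of positions 5 and 6:
  Median = (16 + 18) / 2 = 17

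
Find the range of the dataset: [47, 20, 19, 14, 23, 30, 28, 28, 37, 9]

38

Step 1: Identify the maximum value: max = 47
Step 2: Identify the minimum value: min = 9
Step 3: Range = max - min = 47 - 9 = 38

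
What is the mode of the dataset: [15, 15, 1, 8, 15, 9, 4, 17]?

15

Step 1: Count the frequency of each value:
  1: appears 1 time(s)
  4: appears 1 time(s)
  8: appears 1 time(s)
  9: appears 1 time(s)
  15: appears 3 time(s)
  17: appears 1 time(s)
Step 2: The value 15 appears most frequently (3 times).
Step 3: Mode = 15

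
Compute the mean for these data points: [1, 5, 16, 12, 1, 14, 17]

9.4286

Step 1: Sum all values: 1 + 5 + 16 + 12 + 1 + 14 + 17 = 66
Step 2: Count the number of values: n = 7
Step 3: Mean = sum / n = 66 / 7 = 9.4286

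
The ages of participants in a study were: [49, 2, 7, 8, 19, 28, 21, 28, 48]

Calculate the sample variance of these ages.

286.5

Step 1: Compute the mean: (49 + 2 + 7 + 8 + 19 + 28 + 21 + 28 + 48) / 9 = 23.3333
Step 2: Compute squared deviations from the mean:
  (49 - 23.3333)^2 = 658.7778
  (2 - 23.3333)^2 = 455.1111
  (7 - 23.3333)^2 = 266.7778
  (8 - 23.3333)^2 = 235.1111
  (19 - 23.3333)^2 = 18.7778
  (28 - 23.3333)^2 = 21.7778
  (21 - 23.3333)^2 = 5.4444
  (28 - 23.3333)^2 = 21.7778
  (48 - 23.3333)^2 = 608.4444
Step 3: Sum of squared deviations = 2292
Step 4: Sample variance = 2292 / 8 = 286.5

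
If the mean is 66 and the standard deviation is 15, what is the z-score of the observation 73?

0.4667

Step 1: Recall the z-score formula: z = (x - mu) / sigma
Step 2: Substitute values: z = (73 - 66) / 15
Step 3: z = 7 / 15 = 0.4667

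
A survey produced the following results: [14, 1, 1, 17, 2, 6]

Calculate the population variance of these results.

41.1389

Step 1: Compute the mean: (14 + 1 + 1 + 17 + 2 + 6) / 6 = 6.8333
Step 2: Compute squared deviations from the mean:
  (14 - 6.8333)^2 = 51.3611
  (1 - 6.8333)^2 = 34.0278
  (1 - 6.8333)^2 = 34.0278
  (17 - 6.8333)^2 = 103.3611
  (2 - 6.8333)^2 = 23.3611
  (6 - 6.8333)^2 = 0.6944
Step 3: Sum of squared deviations = 246.8333
Step 4: Population variance = 246.8333 / 6 = 41.1389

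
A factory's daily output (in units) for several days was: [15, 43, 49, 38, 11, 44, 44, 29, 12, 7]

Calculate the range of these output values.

42

Step 1: Identify the maximum value: max = 49
Step 2: Identify the minimum value: min = 7
Step 3: Range = max - min = 49 - 7 = 42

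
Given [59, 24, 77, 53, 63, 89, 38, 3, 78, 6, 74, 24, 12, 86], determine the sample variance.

941.2308

Step 1: Compute the mean: (59 + 24 + 77 + 53 + 63 + 89 + 38 + 3 + 78 + 6 + 74 + 24 + 12 + 86) / 14 = 49
Step 2: Compute squared deviations from the mean:
  (59 - 49)^2 = 100
  (24 - 49)^2 = 625
  (77 - 49)^2 = 784
  (53 - 49)^2 = 16
  (63 - 49)^2 = 196
  (89 - 49)^2 = 1600
  (38 - 49)^2 = 121
  (3 - 49)^2 = 2116
  (78 - 49)^2 = 841
  (6 - 49)^2 = 1849
  (74 - 49)^2 = 625
  (24 - 49)^2 = 625
  (12 - 49)^2 = 1369
  (86 - 49)^2 = 1369
Step 3: Sum of squared deviations = 12236
Step 4: Sample variance = 12236 / 13 = 941.2308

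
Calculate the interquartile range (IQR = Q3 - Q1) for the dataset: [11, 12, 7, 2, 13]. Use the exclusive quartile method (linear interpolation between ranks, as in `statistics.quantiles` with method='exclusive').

8

Step 1: Sort the data: [2, 7, 11, 12, 13]
Step 2: n = 5
Step 3: Using the exclusive quartile method:
  Q1 = 4.5
  Q2 (median) = 11
  Q3 = 12.5
  IQR = Q3 - Q1 = 12.5 - 4.5 = 8
Step 4: IQR = 8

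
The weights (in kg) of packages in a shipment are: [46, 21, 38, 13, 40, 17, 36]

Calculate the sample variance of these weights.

165.8095

Step 1: Compute the mean: (46 + 21 + 38 + 13 + 40 + 17 + 36) / 7 = 30.1429
Step 2: Compute squared deviations from the mean:
  (46 - 30.1429)^2 = 251.449
  (21 - 30.1429)^2 = 83.5918
  (38 - 30.1429)^2 = 61.7347
  (13 - 30.1429)^2 = 293.8776
  (40 - 30.1429)^2 = 97.1633
  (17 - 30.1429)^2 = 172.7347
  (36 - 30.1429)^2 = 34.3061
Step 3: Sum of squared deviations = 994.8571
Step 4: Sample variance = 994.8571 / 6 = 165.8095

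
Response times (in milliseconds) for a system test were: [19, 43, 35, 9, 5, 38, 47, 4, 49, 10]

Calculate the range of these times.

45

Step 1: Identify the maximum value: max = 49
Step 2: Identify the minimum value: min = 4
Step 3: Range = max - min = 49 - 4 = 45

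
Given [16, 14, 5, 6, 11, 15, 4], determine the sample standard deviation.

5.0803

Step 1: Compute the mean: 10.1429
Step 2: Sum of squared deviations from the mean: 154.8571
Step 3: Sample variance = 154.8571 / 6 = 25.8095
Step 4: Standard deviation = sqrt(25.8095) = 5.0803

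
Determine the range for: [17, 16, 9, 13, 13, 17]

8

Step 1: Identify the maximum value: max = 17
Step 2: Identify the minimum value: min = 9
Step 3: Range = max - min = 17 - 9 = 8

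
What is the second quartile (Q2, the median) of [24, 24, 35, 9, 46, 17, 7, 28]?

24

Step 1: Sort the data: [7, 9, 17, 24, 24, 28, 35, 46]
Step 2: n = 8
Step 3: Q2 is the median. Since n is even, it is the average of the values at positions 4 and 5:
  Q2 = (24 + 24) / 2 = 24
Step 4: Q2 = 24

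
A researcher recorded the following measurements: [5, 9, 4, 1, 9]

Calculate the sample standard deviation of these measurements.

3.4351

Step 1: Compute the mean: 5.6
Step 2: Sum of squared deviations from the mean: 47.2
Step 3: Sample variance = 47.2 / 4 = 11.8
Step 4: Standard deviation = sqrt(11.8) = 3.4351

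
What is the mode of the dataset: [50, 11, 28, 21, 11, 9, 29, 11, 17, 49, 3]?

11

Step 1: Count the frequency of each value:
  3: appears 1 time(s)
  9: appears 1 time(s)
  11: appears 3 time(s)
  17: appears 1 time(s)
  21: appears 1 time(s)
  28: appears 1 time(s)
  29: appears 1 time(s)
  49: appears 1 time(s)
  50: appears 1 time(s)
Step 2: The value 11 appears most frequently (3 times).
Step 3: Mode = 11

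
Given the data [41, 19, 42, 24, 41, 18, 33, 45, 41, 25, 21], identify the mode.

41

Step 1: Count the frequency of each value:
  18: appears 1 time(s)
  19: appears 1 time(s)
  21: appears 1 time(s)
  24: appears 1 time(s)
  25: appears 1 time(s)
  33: appears 1 time(s)
  41: appears 3 time(s)
  42: appears 1 time(s)
  45: appears 1 time(s)
Step 2: The value 41 appears most frequently (3 times).
Step 3: Mode = 41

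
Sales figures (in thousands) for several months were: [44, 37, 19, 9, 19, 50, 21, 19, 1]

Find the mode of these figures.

19

Step 1: Count the frequency of each value:
  1: appears 1 time(s)
  9: appears 1 time(s)
  19: appears 3 time(s)
  21: appears 1 time(s)
  37: appears 1 time(s)
  44: appears 1 time(s)
  50: appears 1 time(s)
Step 2: The value 19 appears most frequently (3 times).
Step 3: Mode = 19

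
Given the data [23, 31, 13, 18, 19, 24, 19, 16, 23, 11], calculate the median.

19

Step 1: Sort the data in ascending order: [11, 13, 16, 18, 19, 19, 23, 23, 24, 31]
Step 2: The number of values is n = 10.
Step 3: Since n is even, the median is the average of positions 5 and 6:
  Median = (19 + 19) / 2 = 19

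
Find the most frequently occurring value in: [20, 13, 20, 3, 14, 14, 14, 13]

14

Step 1: Count the frequency of each value:
  3: appears 1 time(s)
  13: appears 2 time(s)
  14: appears 3 time(s)
  20: appears 2 time(s)
Step 2: The value 14 appears most frequently (3 times).
Step 3: Mode = 14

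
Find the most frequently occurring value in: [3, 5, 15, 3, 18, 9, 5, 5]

5

Step 1: Count the frequency of each value:
  3: appears 2 time(s)
  5: appears 3 time(s)
  9: appears 1 time(s)
  15: appears 1 time(s)
  18: appears 1 time(s)
Step 2: The value 5 appears most frequently (3 times).
Step 3: Mode = 5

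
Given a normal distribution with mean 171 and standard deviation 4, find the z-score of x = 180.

2.25

Step 1: Recall the z-score formula: z = (x - mu) / sigma
Step 2: Substitute values: z = (180 - 171) / 4
Step 3: z = 9 / 4 = 2.25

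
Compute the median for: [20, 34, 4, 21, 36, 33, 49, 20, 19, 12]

20.5

Step 1: Sort the data in ascending order: [4, 12, 19, 20, 20, 21, 33, 34, 36, 49]
Step 2: The number of values is n = 10.
Step 3: Since n is even, the median is the average of positions 5 and 6:
  Median = (20 + 21) / 2 = 20.5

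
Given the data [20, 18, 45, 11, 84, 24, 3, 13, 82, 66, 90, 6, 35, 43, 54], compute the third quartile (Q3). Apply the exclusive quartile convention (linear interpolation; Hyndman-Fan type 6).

66

Step 1: Sort the data: [3, 6, 11, 13, 18, 20, 24, 35, 43, 45, 54, 66, 82, 84, 90]
Step 2: n = 15
Step 3: Using the exclusive quartile method:
  Q1 = 13
  Q2 (median) = 35
  Q3 = 66
  IQR = Q3 - Q1 = 66 - 13 = 53
Step 4: Q3 = 66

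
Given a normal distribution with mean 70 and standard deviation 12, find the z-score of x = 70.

0

Step 1: Recall the z-score formula: z = (x - mu) / sigma
Step 2: Substitute values: z = (70 - 70) / 12
Step 3: z = 0 / 12 = 0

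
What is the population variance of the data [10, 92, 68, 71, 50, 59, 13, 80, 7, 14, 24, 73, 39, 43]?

769.0663

Step 1: Compute the mean: (10 + 92 + 68 + 71 + 50 + 59 + 13 + 80 + 7 + 14 + 24 + 73 + 39 + 43) / 14 = 45.9286
Step 2: Compute squared deviations from the mean:
  (10 - 45.9286)^2 = 1290.8622
  (92 - 45.9286)^2 = 2122.5765
  (68 - 45.9286)^2 = 487.148
  (71 - 45.9286)^2 = 628.5765
  (50 - 45.9286)^2 = 16.5765
  (59 - 45.9286)^2 = 170.8622
  (13 - 45.9286)^2 = 1084.2908
  (80 - 45.9286)^2 = 1160.8622
  (7 - 45.9286)^2 = 1515.4337
  (14 - 45.9286)^2 = 1019.4337
  (24 - 45.9286)^2 = 480.8622
  (73 - 45.9286)^2 = 732.8622
  (39 - 45.9286)^2 = 48.0051
  (43 - 45.9286)^2 = 8.5765
Step 3: Sum of squared deviations = 10766.9286
Step 4: Population variance = 10766.9286 / 14 = 769.0663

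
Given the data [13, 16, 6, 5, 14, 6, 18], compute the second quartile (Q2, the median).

13

Step 1: Sort the data: [5, 6, 6, 13, 14, 16, 18]
Step 2: n = 7
Step 3: Q2 is the median. Since n is odd, it is the middle value at position 4: 13
Step 4: Q2 = 13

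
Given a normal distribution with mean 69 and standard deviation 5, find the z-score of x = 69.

0

Step 1: Recall the z-score formula: z = (x - mu) / sigma
Step 2: Substitute values: z = (69 - 69) / 5
Step 3: z = 0 / 5 = 0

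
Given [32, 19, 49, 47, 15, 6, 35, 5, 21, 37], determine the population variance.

224.04

Step 1: Compute the mean: (32 + 19 + 49 + 47 + 15 + 6 + 35 + 5 + 21 + 37) / 10 = 26.6
Step 2: Compute squared deviations from the mean:
  (32 - 26.6)^2 = 29.16
  (19 - 26.6)^2 = 57.76
  (49 - 26.6)^2 = 501.76
  (47 - 26.6)^2 = 416.16
  (15 - 26.6)^2 = 134.56
  (6 - 26.6)^2 = 424.36
  (35 - 26.6)^2 = 70.56
  (5 - 26.6)^2 = 466.56
  (21 - 26.6)^2 = 31.36
  (37 - 26.6)^2 = 108.16
Step 3: Sum of squared deviations = 2240.4
Step 4: Population variance = 2240.4 / 10 = 224.04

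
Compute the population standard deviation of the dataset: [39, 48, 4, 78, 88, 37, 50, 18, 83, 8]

28.7995

Step 1: Compute the mean: 45.3
Step 2: Sum of squared deviations from the mean: 8294.1
Step 3: Population variance = 8294.1 / 10 = 829.41
Step 4: Standard deviation = sqrt(829.41) = 28.7995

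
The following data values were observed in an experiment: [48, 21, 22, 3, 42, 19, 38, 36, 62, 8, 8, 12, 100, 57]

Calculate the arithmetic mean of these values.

34

Step 1: Sum all values: 48 + 21 + 22 + 3 + 42 + 19 + 38 + 36 + 62 + 8 + 8 + 12 + 100 + 57 = 476
Step 2: Count the number of values: n = 14
Step 3: Mean = sum / n = 476 / 14 = 34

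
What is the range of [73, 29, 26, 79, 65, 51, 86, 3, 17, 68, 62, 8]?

83

Step 1: Identify the maximum value: max = 86
Step 2: Identify the minimum value: min = 3
Step 3: Range = max - min = 86 - 3 = 83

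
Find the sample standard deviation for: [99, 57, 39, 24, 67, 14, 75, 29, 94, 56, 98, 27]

30.4256

Step 1: Compute the mean: 56.5833
Step 2: Sum of squared deviations from the mean: 10182.9167
Step 3: Sample variance = 10182.9167 / 11 = 925.7197
Step 4: Standard deviation = sqrt(925.7197) = 30.4256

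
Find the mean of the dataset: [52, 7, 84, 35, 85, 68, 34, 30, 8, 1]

40.4

Step 1: Sum all values: 52 + 7 + 84 + 35 + 85 + 68 + 34 + 30 + 8 + 1 = 404
Step 2: Count the number of values: n = 10
Step 3: Mean = sum / n = 404 / 10 = 40.4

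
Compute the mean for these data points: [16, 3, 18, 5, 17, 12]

11.8333

Step 1: Sum all values: 16 + 3 + 18 + 5 + 17 + 12 = 71
Step 2: Count the number of values: n = 6
Step 3: Mean = sum / n = 71 / 6 = 11.8333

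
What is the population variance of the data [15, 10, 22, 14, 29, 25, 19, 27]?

40.1094

Step 1: Compute the mean: (15 + 10 + 22 + 14 + 29 + 25 + 19 + 27) / 8 = 20.125
Step 2: Compute squared deviations from the mean:
  (15 - 20.125)^2 = 26.2656
  (10 - 20.125)^2 = 102.5156
  (22 - 20.125)^2 = 3.5156
  (14 - 20.125)^2 = 37.5156
  (29 - 20.125)^2 = 78.7656
  (25 - 20.125)^2 = 23.7656
  (19 - 20.125)^2 = 1.2656
  (27 - 20.125)^2 = 47.2656
Step 3: Sum of squared deviations = 320.875
Step 4: Population variance = 320.875 / 8 = 40.1094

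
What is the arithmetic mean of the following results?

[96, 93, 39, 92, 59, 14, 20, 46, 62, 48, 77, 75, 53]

59.5385

Step 1: Sum all values: 96 + 93 + 39 + 92 + 59 + 14 + 20 + 46 + 62 + 48 + 77 + 75 + 53 = 774
Step 2: Count the number of values: n = 13
Step 3: Mean = sum / n = 774 / 13 = 59.5385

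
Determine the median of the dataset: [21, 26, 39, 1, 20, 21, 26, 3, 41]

21

Step 1: Sort the data in ascending order: [1, 3, 20, 21, 21, 26, 26, 39, 41]
Step 2: The number of values is n = 9.
Step 3: Since n is odd, the median is the middle value at position 5: 21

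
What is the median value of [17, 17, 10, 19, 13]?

17

Step 1: Sort the data in ascending order: [10, 13, 17, 17, 19]
Step 2: The number of values is n = 5.
Step 3: Since n is odd, the median is the middle value at position 3: 17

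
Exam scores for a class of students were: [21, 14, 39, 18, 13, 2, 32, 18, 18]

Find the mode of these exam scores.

18

Step 1: Count the frequency of each value:
  2: appears 1 time(s)
  13: appears 1 time(s)
  14: appears 1 time(s)
  18: appears 3 time(s)
  21: appears 1 time(s)
  32: appears 1 time(s)
  39: appears 1 time(s)
Step 2: The value 18 appears most frequently (3 times).
Step 3: Mode = 18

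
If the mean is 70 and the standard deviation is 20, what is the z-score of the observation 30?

-2

Step 1: Recall the z-score formula: z = (x - mu) / sigma
Step 2: Substitute values: z = (30 - 70) / 20
Step 3: z = -40 / 20 = -2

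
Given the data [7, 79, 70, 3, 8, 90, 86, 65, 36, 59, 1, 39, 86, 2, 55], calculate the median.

55

Step 1: Sort the data in ascending order: [1, 2, 3, 7, 8, 36, 39, 55, 59, 65, 70, 79, 86, 86, 90]
Step 2: The number of values is n = 15.
Step 3: Since n is odd, the median is the middle value at position 8: 55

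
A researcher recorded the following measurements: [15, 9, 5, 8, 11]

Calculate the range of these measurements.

10

Step 1: Identify the maximum value: max = 15
Step 2: Identify the minimum value: min = 5
Step 3: Range = max - min = 15 - 5 = 10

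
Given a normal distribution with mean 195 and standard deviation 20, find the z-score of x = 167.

-1.4

Step 1: Recall the z-score formula: z = (x - mu) / sigma
Step 2: Substitute values: z = (167 - 195) / 20
Step 3: z = -28 / 20 = -1.4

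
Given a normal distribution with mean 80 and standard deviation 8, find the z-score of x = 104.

3

Step 1: Recall the z-score formula: z = (x - mu) / sigma
Step 2: Substitute values: z = (104 - 80) / 8
Step 3: z = 24 / 8 = 3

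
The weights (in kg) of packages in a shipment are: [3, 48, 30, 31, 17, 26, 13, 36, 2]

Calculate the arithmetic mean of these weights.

22.8889

Step 1: Sum all values: 3 + 48 + 30 + 31 + 17 + 26 + 13 + 36 + 2 = 206
Step 2: Count the number of values: n = 9
Step 3: Mean = sum / n = 206 / 9 = 22.8889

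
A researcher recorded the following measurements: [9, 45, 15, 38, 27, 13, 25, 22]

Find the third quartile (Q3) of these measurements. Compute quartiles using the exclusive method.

35.25

Step 1: Sort the data: [9, 13, 15, 22, 25, 27, 38, 45]
Step 2: n = 8
Step 3: Using the exclusive quartile method:
  Q1 = 13.5
  Q2 (median) = 23.5
  Q3 = 35.25
  IQR = Q3 - Q1 = 35.25 - 13.5 = 21.75
Step 4: Q3 = 35.25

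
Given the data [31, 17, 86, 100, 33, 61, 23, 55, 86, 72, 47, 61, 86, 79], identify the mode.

86

Step 1: Count the frequency of each value:
  17: appears 1 time(s)
  23: appears 1 time(s)
  31: appears 1 time(s)
  33: appears 1 time(s)
  47: appears 1 time(s)
  55: appears 1 time(s)
  61: appears 2 time(s)
  72: appears 1 time(s)
  79: appears 1 time(s)
  86: appears 3 time(s)
  100: appears 1 time(s)
Step 2: The value 86 appears most frequently (3 times).
Step 3: Mode = 86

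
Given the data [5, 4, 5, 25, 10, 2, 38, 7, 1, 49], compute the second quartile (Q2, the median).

6

Step 1: Sort the data: [1, 2, 4, 5, 5, 7, 10, 25, 38, 49]
Step 2: n = 10
Step 3: Q2 is the median. Since n is even, it is the average of the values at positions 5 and 6:
  Q2 = (5 + 7) / 2 = 6
Step 4: Q2 = 6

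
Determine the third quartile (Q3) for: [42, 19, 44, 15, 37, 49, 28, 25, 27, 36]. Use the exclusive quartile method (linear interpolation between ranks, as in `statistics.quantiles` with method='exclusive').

42.5

Step 1: Sort the data: [15, 19, 25, 27, 28, 36, 37, 42, 44, 49]
Step 2: n = 10
Step 3: Using the exclusive quartile method:
  Q1 = 23.5
  Q2 (median) = 32
  Q3 = 42.5
  IQR = Q3 - Q1 = 42.5 - 23.5 = 19
Step 4: Q3 = 42.5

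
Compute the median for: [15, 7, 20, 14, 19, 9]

14.5

Step 1: Sort the data in ascending order: [7, 9, 14, 15, 19, 20]
Step 2: The number of values is n = 6.
Step 3: Since n is even, the median is the average of positions 3 and 4:
  Median = (14 + 15) / 2 = 14.5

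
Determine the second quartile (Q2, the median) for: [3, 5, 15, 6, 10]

6

Step 1: Sort the data: [3, 5, 6, 10, 15]
Step 2: n = 5
Step 3: Q2 is the median. Since n is odd, it is the middle value at position 3: 6
Step 4: Q2 = 6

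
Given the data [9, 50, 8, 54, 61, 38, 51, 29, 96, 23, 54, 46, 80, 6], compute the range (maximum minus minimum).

90

Step 1: Identify the maximum value: max = 96
Step 2: Identify the minimum value: min = 6
Step 3: Range = max - min = 96 - 6 = 90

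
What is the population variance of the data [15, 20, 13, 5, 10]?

25.04

Step 1: Compute the mean: (15 + 20 + 13 + 5 + 10) / 5 = 12.6
Step 2: Compute squared deviations from the mean:
  (15 - 12.6)^2 = 5.76
  (20 - 12.6)^2 = 54.76
  (13 - 12.6)^2 = 0.16
  (5 - 12.6)^2 = 57.76
  (10 - 12.6)^2 = 6.76
Step 3: Sum of squared deviations = 125.2
Step 4: Population variance = 125.2 / 5 = 25.04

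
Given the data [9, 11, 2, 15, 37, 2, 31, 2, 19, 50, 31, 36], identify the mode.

2

Step 1: Count the frequency of each value:
  2: appears 3 time(s)
  9: appears 1 time(s)
  11: appears 1 time(s)
  15: appears 1 time(s)
  19: appears 1 time(s)
  31: appears 2 time(s)
  36: appears 1 time(s)
  37: appears 1 time(s)
  50: appears 1 time(s)
Step 2: The value 2 appears most frequently (3 times).
Step 3: Mode = 2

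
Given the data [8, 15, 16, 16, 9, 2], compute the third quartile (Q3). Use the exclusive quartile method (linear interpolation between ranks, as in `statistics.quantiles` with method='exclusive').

16

Step 1: Sort the data: [2, 8, 9, 15, 16, 16]
Step 2: n = 6
Step 3: Using the exclusive quartile method:
  Q1 = 6.5
  Q2 (median) = 12
  Q3 = 16
  IQR = Q3 - Q1 = 16 - 6.5 = 9.5
Step 4: Q3 = 16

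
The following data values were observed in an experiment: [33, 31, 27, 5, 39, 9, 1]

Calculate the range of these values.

38

Step 1: Identify the maximum value: max = 39
Step 2: Identify the minimum value: min = 1
Step 3: Range = max - min = 39 - 1 = 38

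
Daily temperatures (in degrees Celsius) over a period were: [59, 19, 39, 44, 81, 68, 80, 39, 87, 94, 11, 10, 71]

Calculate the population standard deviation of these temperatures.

27.9615

Step 1: Compute the mean: 54
Step 2: Sum of squared deviations from the mean: 10164
Step 3: Population variance = 10164 / 13 = 781.8462
Step 4: Standard deviation = sqrt(781.8462) = 27.9615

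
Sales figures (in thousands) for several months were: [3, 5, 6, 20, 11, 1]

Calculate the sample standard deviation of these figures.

6.9186

Step 1: Compute the mean: 7.6667
Step 2: Sum of squared deviations from the mean: 239.3333
Step 3: Sample variance = 239.3333 / 5 = 47.8667
Step 4: Standard deviation = sqrt(47.8667) = 6.9186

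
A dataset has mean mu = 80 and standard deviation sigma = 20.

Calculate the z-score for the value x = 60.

-1

Step 1: Recall the z-score formula: z = (x - mu) / sigma
Step 2: Substitute values: z = (60 - 80) / 20
Step 3: z = -20 / 20 = -1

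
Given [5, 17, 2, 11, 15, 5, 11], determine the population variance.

26.8163

Step 1: Compute the mean: (5 + 17 + 2 + 11 + 15 + 5 + 11) / 7 = 9.4286
Step 2: Compute squared deviations from the mean:
  (5 - 9.4286)^2 = 19.6122
  (17 - 9.4286)^2 = 57.3265
  (2 - 9.4286)^2 = 55.1837
  (11 - 9.4286)^2 = 2.4694
  (15 - 9.4286)^2 = 31.0408
  (5 - 9.4286)^2 = 19.6122
  (11 - 9.4286)^2 = 2.4694
Step 3: Sum of squared deviations = 187.7143
Step 4: Population variance = 187.7143 / 7 = 26.8163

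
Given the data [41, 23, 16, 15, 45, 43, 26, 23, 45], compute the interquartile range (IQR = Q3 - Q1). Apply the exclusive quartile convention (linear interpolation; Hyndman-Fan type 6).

24.5

Step 1: Sort the data: [15, 16, 23, 23, 26, 41, 43, 45, 45]
Step 2: n = 9
Step 3: Using the exclusive quartile method:
  Q1 = 19.5
  Q2 (median) = 26
  Q3 = 44
  IQR = Q3 - Q1 = 44 - 19.5 = 24.5
Step 4: IQR = 24.5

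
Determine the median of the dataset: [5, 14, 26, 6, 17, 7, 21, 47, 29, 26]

19

Step 1: Sort the data in ascending order: [5, 6, 7, 14, 17, 21, 26, 26, 29, 47]
Step 2: The number of values is n = 10.
Step 3: Since n is even, the median is the average of positions 5 and 6:
  Median = (17 + 21) / 2 = 19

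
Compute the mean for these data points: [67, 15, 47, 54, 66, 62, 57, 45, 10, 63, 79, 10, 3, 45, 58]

45.4

Step 1: Sum all values: 67 + 15 + 47 + 54 + 66 + 62 + 57 + 45 + 10 + 63 + 79 + 10 + 3 + 45 + 58 = 681
Step 2: Count the number of values: n = 15
Step 3: Mean = sum / n = 681 / 15 = 45.4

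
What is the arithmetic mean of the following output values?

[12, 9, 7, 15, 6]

9.8

Step 1: Sum all values: 12 + 9 + 7 + 15 + 6 = 49
Step 2: Count the number of values: n = 5
Step 3: Mean = sum / n = 49 / 5 = 9.8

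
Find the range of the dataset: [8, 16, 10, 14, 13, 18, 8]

10

Step 1: Identify the maximum value: max = 18
Step 2: Identify the minimum value: min = 8
Step 3: Range = max - min = 18 - 8 = 10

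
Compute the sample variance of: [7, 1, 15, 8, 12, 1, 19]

46.3333

Step 1: Compute the mean: (7 + 1 + 15 + 8 + 12 + 1 + 19) / 7 = 9
Step 2: Compute squared deviations from the mean:
  (7 - 9)^2 = 4
  (1 - 9)^2 = 64
  (15 - 9)^2 = 36
  (8 - 9)^2 = 1
  (12 - 9)^2 = 9
  (1 - 9)^2 = 64
  (19 - 9)^2 = 100
Step 3: Sum of squared deviations = 278
Step 4: Sample variance = 278 / 6 = 46.3333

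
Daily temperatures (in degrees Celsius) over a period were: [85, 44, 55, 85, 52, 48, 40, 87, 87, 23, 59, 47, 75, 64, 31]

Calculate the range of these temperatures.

64

Step 1: Identify the maximum value: max = 87
Step 2: Identify the minimum value: min = 23
Step 3: Range = max - min = 87 - 23 = 64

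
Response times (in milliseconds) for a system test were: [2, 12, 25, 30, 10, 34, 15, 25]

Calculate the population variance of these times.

106.6094

Step 1: Compute the mean: (2 + 12 + 25 + 30 + 10 + 34 + 15 + 25) / 8 = 19.125
Step 2: Compute squared deviations from the mean:
  (2 - 19.125)^2 = 293.2656
  (12 - 19.125)^2 = 50.7656
  (25 - 19.125)^2 = 34.5156
  (30 - 19.125)^2 = 118.2656
  (10 - 19.125)^2 = 83.2656
  (34 - 19.125)^2 = 221.2656
  (15 - 19.125)^2 = 17.0156
  (25 - 19.125)^2 = 34.5156
Step 3: Sum of squared deviations = 852.875
Step 4: Population variance = 852.875 / 8 = 106.6094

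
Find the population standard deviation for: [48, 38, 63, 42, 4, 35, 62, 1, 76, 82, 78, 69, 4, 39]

26.8599

Step 1: Compute the mean: 45.7857
Step 2: Sum of squared deviations from the mean: 10100.3571
Step 3: Population variance = 10100.3571 / 14 = 721.4541
Step 4: Standard deviation = sqrt(721.4541) = 26.8599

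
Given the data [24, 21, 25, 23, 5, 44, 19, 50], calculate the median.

23.5

Step 1: Sort the data in ascending order: [5, 19, 21, 23, 24, 25, 44, 50]
Step 2: The number of values is n = 8.
Step 3: Since n is even, the median is the average of positions 4 and 5:
  Median = (23 + 24) / 2 = 23.5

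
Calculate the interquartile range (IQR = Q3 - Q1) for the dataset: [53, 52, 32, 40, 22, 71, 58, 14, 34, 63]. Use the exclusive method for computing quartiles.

29.75

Step 1: Sort the data: [14, 22, 32, 34, 40, 52, 53, 58, 63, 71]
Step 2: n = 10
Step 3: Using the exclusive quartile method:
  Q1 = 29.5
  Q2 (median) = 46
  Q3 = 59.25
  IQR = Q3 - Q1 = 59.25 - 29.5 = 29.75
Step 4: IQR = 29.75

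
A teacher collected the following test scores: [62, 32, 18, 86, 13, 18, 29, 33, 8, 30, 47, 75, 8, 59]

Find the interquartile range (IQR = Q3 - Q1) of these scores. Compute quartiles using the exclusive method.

43

Step 1: Sort the data: [8, 8, 13, 18, 18, 29, 30, 32, 33, 47, 59, 62, 75, 86]
Step 2: n = 14
Step 3: Using the exclusive quartile method:
  Q1 = 16.75
  Q2 (median) = 31
  Q3 = 59.75
  IQR = Q3 - Q1 = 59.75 - 16.75 = 43
Step 4: IQR = 43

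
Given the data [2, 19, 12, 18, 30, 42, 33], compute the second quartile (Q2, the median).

19

Step 1: Sort the data: [2, 12, 18, 19, 30, 33, 42]
Step 2: n = 7
Step 3: Q2 is the median. Since n is odd, it is the middle value at position 4: 19
Step 4: Q2 = 19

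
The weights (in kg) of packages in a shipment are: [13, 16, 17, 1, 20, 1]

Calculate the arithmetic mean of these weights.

11.3333

Step 1: Sum all values: 13 + 16 + 17 + 1 + 20 + 1 = 68
Step 2: Count the number of values: n = 6
Step 3: Mean = sum / n = 68 / 6 = 11.3333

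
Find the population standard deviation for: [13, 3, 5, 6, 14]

4.4452

Step 1: Compute the mean: 8.2
Step 2: Sum of squared deviations from the mean: 98.8
Step 3: Population variance = 98.8 / 5 = 19.76
Step 4: Standard deviation = sqrt(19.76) = 4.4452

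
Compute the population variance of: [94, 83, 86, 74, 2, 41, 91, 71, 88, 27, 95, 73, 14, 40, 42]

896.1067

Step 1: Compute the mean: (94 + 83 + 86 + 74 + 2 + 41 + 91 + 71 + 88 + 27 + 95 + 73 + 14 + 40 + 42) / 15 = 61.4
Step 2: Compute squared deviations from the mean:
  (94 - 61.4)^2 = 1062.76
  (83 - 61.4)^2 = 466.56
  (86 - 61.4)^2 = 605.16
  (74 - 61.4)^2 = 158.76
  (2 - 61.4)^2 = 3528.36
  (41 - 61.4)^2 = 416.16
  (91 - 61.4)^2 = 876.16
  (71 - 61.4)^2 = 92.16
  (88 - 61.4)^2 = 707.56
  (27 - 61.4)^2 = 1183.36
  (95 - 61.4)^2 = 1128.96
  (73 - 61.4)^2 = 134.56
  (14 - 61.4)^2 = 2246.76
  (40 - 61.4)^2 = 457.96
  (42 - 61.4)^2 = 376.36
Step 3: Sum of squared deviations = 13441.6
Step 4: Population variance = 13441.6 / 15 = 896.1067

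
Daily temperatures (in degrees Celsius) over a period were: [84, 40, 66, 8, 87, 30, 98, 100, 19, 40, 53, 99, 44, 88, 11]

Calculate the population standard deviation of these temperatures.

32.0504

Step 1: Compute the mean: 57.8
Step 2: Sum of squared deviations from the mean: 15408.4
Step 3: Population variance = 15408.4 / 15 = 1027.2267
Step 4: Standard deviation = sqrt(1027.2267) = 32.0504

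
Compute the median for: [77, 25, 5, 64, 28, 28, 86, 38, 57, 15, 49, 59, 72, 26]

43.5

Step 1: Sort the data in ascending order: [5, 15, 25, 26, 28, 28, 38, 49, 57, 59, 64, 72, 77, 86]
Step 2: The number of values is n = 14.
Step 3: Since n is even, the median is the average of positions 7 and 8:
  Median = (38 + 49) / 2 = 43.5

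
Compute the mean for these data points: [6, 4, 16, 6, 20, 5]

9.5

Step 1: Sum all values: 6 + 4 + 16 + 6 + 20 + 5 = 57
Step 2: Count the number of values: n = 6
Step 3: Mean = sum / n = 57 / 6 = 9.5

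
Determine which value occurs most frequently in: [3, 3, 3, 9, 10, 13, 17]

3

Step 1: Count the frequency of each value:
  3: appears 3 time(s)
  9: appears 1 time(s)
  10: appears 1 time(s)
  13: appears 1 time(s)
  17: appears 1 time(s)
Step 2: The value 3 appears most frequently (3 times).
Step 3: Mode = 3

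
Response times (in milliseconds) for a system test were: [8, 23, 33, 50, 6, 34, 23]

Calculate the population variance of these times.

203.9184

Step 1: Compute the mean: (8 + 23 + 33 + 50 + 6 + 34 + 23) / 7 = 25.2857
Step 2: Compute squared deviations from the mean:
  (8 - 25.2857)^2 = 298.7959
  (23 - 25.2857)^2 = 5.2245
  (33 - 25.2857)^2 = 59.5102
  (50 - 25.2857)^2 = 610.7959
  (6 - 25.2857)^2 = 371.9388
  (34 - 25.2857)^2 = 75.9388
  (23 - 25.2857)^2 = 5.2245
Step 3: Sum of squared deviations = 1427.4286
Step 4: Population variance = 1427.4286 / 7 = 203.9184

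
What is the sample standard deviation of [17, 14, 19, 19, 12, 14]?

2.9269

Step 1: Compute the mean: 15.8333
Step 2: Sum of squared deviations from the mean: 42.8333
Step 3: Sample variance = 42.8333 / 5 = 8.5667
Step 4: Standard deviation = sqrt(8.5667) = 2.9269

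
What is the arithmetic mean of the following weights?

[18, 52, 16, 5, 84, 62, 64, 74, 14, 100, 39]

48

Step 1: Sum all values: 18 + 52 + 16 + 5 + 84 + 62 + 64 + 74 + 14 + 100 + 39 = 528
Step 2: Count the number of values: n = 11
Step 3: Mean = sum / n = 528 / 11 = 48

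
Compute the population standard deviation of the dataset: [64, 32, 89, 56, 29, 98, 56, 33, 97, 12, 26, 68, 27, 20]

28.19

Step 1: Compute the mean: 50.5
Step 2: Sum of squared deviations from the mean: 11125.5
Step 3: Population variance = 11125.5 / 14 = 794.6786
Step 4: Standard deviation = sqrt(794.6786) = 28.19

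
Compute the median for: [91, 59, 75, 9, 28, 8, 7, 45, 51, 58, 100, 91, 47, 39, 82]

51

Step 1: Sort the data in ascending order: [7, 8, 9, 28, 39, 45, 47, 51, 58, 59, 75, 82, 91, 91, 100]
Step 2: The number of values is n = 15.
Step 3: Since n is odd, the median is the middle value at position 8: 51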